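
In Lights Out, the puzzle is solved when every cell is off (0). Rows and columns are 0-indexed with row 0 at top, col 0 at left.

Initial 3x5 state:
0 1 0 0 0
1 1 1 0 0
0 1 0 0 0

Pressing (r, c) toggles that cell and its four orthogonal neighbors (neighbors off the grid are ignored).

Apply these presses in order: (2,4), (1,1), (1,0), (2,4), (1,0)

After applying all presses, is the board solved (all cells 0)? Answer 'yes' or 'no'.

Answer: yes

Derivation:
After press 1 at (2,4):
0 1 0 0 0
1 1 1 0 1
0 1 0 1 1

After press 2 at (1,1):
0 0 0 0 0
0 0 0 0 1
0 0 0 1 1

After press 3 at (1,0):
1 0 0 0 0
1 1 0 0 1
1 0 0 1 1

After press 4 at (2,4):
1 0 0 0 0
1 1 0 0 0
1 0 0 0 0

After press 5 at (1,0):
0 0 0 0 0
0 0 0 0 0
0 0 0 0 0

Lights still on: 0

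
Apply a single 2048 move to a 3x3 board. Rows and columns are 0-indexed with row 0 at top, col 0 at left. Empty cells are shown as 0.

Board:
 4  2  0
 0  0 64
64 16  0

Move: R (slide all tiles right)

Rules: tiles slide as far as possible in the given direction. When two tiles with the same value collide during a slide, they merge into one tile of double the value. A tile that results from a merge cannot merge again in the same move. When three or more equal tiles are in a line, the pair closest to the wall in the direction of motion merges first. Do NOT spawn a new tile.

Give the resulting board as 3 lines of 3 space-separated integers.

Answer:  0  4  2
 0  0 64
 0 64 16

Derivation:
Slide right:
row 0: [4, 2, 0] -> [0, 4, 2]
row 1: [0, 0, 64] -> [0, 0, 64]
row 2: [64, 16, 0] -> [0, 64, 16]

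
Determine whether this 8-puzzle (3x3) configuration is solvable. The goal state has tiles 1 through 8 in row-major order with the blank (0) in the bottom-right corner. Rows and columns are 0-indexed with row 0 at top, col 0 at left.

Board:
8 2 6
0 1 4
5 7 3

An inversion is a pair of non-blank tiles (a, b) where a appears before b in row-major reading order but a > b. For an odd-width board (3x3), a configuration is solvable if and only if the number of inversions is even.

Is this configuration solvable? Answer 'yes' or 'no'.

Inversions (pairs i<j in row-major order where tile[i] > tile[j] > 0): 15
15 is odd, so the puzzle is not solvable.

Answer: no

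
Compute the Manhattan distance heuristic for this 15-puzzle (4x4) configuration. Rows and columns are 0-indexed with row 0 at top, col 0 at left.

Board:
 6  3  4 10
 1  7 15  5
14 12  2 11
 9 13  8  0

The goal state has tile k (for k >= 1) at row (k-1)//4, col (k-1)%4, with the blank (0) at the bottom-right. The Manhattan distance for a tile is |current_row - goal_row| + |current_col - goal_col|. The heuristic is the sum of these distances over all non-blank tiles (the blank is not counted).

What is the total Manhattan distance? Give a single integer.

Answer: 28

Derivation:
Tile 6: (0,0)->(1,1) = 2
Tile 3: (0,1)->(0,2) = 1
Tile 4: (0,2)->(0,3) = 1
Tile 10: (0,3)->(2,1) = 4
Tile 1: (1,0)->(0,0) = 1
Tile 7: (1,1)->(1,2) = 1
Tile 15: (1,2)->(3,2) = 2
Tile 5: (1,3)->(1,0) = 3
Tile 14: (2,0)->(3,1) = 2
Tile 12: (2,1)->(2,3) = 2
Tile 2: (2,2)->(0,1) = 3
Tile 11: (2,3)->(2,2) = 1
Tile 9: (3,0)->(2,0) = 1
Tile 13: (3,1)->(3,0) = 1
Tile 8: (3,2)->(1,3) = 3
Sum: 2 + 1 + 1 + 4 + 1 + 1 + 2 + 3 + 2 + 2 + 3 + 1 + 1 + 1 + 3 = 28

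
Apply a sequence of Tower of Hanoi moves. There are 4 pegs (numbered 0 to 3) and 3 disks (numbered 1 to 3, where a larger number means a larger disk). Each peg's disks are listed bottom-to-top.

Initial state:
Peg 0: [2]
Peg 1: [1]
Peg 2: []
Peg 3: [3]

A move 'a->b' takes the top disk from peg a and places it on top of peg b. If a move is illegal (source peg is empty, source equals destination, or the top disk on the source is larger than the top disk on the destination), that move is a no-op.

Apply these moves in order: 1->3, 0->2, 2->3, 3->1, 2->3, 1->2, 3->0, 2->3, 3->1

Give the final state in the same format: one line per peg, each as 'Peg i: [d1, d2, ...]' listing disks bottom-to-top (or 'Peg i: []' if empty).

Answer: Peg 0: [2]
Peg 1: [1]
Peg 2: []
Peg 3: [3]

Derivation:
After move 1 (1->3):
Peg 0: [2]
Peg 1: []
Peg 2: []
Peg 3: [3, 1]

After move 2 (0->2):
Peg 0: []
Peg 1: []
Peg 2: [2]
Peg 3: [3, 1]

After move 3 (2->3):
Peg 0: []
Peg 1: []
Peg 2: [2]
Peg 3: [3, 1]

After move 4 (3->1):
Peg 0: []
Peg 1: [1]
Peg 2: [2]
Peg 3: [3]

After move 5 (2->3):
Peg 0: []
Peg 1: [1]
Peg 2: []
Peg 3: [3, 2]

After move 6 (1->2):
Peg 0: []
Peg 1: []
Peg 2: [1]
Peg 3: [3, 2]

After move 7 (3->0):
Peg 0: [2]
Peg 1: []
Peg 2: [1]
Peg 3: [3]

After move 8 (2->3):
Peg 0: [2]
Peg 1: []
Peg 2: []
Peg 3: [3, 1]

After move 9 (3->1):
Peg 0: [2]
Peg 1: [1]
Peg 2: []
Peg 3: [3]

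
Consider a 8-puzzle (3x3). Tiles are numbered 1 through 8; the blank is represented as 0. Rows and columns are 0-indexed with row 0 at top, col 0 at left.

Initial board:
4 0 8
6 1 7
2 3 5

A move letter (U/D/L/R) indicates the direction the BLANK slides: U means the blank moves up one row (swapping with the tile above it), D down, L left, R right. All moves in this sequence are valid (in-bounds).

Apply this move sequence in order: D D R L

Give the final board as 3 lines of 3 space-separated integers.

Answer: 4 1 8
6 3 7
2 0 5

Derivation:
After move 1 (D):
4 1 8
6 0 7
2 3 5

After move 2 (D):
4 1 8
6 3 7
2 0 5

After move 3 (R):
4 1 8
6 3 7
2 5 0

After move 4 (L):
4 1 8
6 3 7
2 0 5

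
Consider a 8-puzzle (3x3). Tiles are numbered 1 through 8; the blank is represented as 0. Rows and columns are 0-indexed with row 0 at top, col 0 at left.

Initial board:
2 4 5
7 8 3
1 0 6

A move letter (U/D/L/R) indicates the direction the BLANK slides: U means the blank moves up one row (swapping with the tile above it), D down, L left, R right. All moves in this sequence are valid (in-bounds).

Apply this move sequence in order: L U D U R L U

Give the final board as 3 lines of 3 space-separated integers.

After move 1 (L):
2 4 5
7 8 3
0 1 6

After move 2 (U):
2 4 5
0 8 3
7 1 6

After move 3 (D):
2 4 5
7 8 3
0 1 6

After move 4 (U):
2 4 5
0 8 3
7 1 6

After move 5 (R):
2 4 5
8 0 3
7 1 6

After move 6 (L):
2 4 5
0 8 3
7 1 6

After move 7 (U):
0 4 5
2 8 3
7 1 6

Answer: 0 4 5
2 8 3
7 1 6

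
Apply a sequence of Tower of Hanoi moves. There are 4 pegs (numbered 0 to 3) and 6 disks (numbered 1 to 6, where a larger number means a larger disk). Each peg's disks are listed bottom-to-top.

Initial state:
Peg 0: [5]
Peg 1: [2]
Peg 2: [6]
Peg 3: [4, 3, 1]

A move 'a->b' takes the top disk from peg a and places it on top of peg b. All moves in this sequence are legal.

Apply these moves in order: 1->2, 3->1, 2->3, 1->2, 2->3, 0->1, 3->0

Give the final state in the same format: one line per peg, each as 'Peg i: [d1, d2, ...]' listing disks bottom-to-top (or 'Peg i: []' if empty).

Answer: Peg 0: [1]
Peg 1: [5]
Peg 2: [6]
Peg 3: [4, 3, 2]

Derivation:
After move 1 (1->2):
Peg 0: [5]
Peg 1: []
Peg 2: [6, 2]
Peg 3: [4, 3, 1]

After move 2 (3->1):
Peg 0: [5]
Peg 1: [1]
Peg 2: [6, 2]
Peg 3: [4, 3]

After move 3 (2->3):
Peg 0: [5]
Peg 1: [1]
Peg 2: [6]
Peg 3: [4, 3, 2]

After move 4 (1->2):
Peg 0: [5]
Peg 1: []
Peg 2: [6, 1]
Peg 3: [4, 3, 2]

After move 5 (2->3):
Peg 0: [5]
Peg 1: []
Peg 2: [6]
Peg 3: [4, 3, 2, 1]

After move 6 (0->1):
Peg 0: []
Peg 1: [5]
Peg 2: [6]
Peg 3: [4, 3, 2, 1]

After move 7 (3->0):
Peg 0: [1]
Peg 1: [5]
Peg 2: [6]
Peg 3: [4, 3, 2]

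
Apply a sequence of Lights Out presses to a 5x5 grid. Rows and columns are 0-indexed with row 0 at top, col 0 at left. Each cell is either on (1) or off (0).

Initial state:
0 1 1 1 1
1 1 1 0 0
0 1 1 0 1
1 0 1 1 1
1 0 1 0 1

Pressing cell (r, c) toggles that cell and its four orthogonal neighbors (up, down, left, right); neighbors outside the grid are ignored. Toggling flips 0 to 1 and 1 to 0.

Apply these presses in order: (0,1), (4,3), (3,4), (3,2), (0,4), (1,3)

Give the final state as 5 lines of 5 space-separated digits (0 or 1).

After press 1 at (0,1):
1 0 0 1 1
1 0 1 0 0
0 1 1 0 1
1 0 1 1 1
1 0 1 0 1

After press 2 at (4,3):
1 0 0 1 1
1 0 1 0 0
0 1 1 0 1
1 0 1 0 1
1 0 0 1 0

After press 3 at (3,4):
1 0 0 1 1
1 0 1 0 0
0 1 1 0 0
1 0 1 1 0
1 0 0 1 1

After press 4 at (3,2):
1 0 0 1 1
1 0 1 0 0
0 1 0 0 0
1 1 0 0 0
1 0 1 1 1

After press 5 at (0,4):
1 0 0 0 0
1 0 1 0 1
0 1 0 0 0
1 1 0 0 0
1 0 1 1 1

After press 6 at (1,3):
1 0 0 1 0
1 0 0 1 0
0 1 0 1 0
1 1 0 0 0
1 0 1 1 1

Answer: 1 0 0 1 0
1 0 0 1 0
0 1 0 1 0
1 1 0 0 0
1 0 1 1 1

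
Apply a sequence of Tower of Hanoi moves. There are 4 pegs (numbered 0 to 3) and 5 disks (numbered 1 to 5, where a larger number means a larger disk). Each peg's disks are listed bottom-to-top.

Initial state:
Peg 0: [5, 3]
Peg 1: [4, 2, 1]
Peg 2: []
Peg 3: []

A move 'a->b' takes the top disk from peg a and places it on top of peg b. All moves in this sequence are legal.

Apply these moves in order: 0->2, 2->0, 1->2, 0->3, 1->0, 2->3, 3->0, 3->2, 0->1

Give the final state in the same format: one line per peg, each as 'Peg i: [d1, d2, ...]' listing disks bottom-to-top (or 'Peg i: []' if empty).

Answer: Peg 0: [5, 2]
Peg 1: [4, 1]
Peg 2: [3]
Peg 3: []

Derivation:
After move 1 (0->2):
Peg 0: [5]
Peg 1: [4, 2, 1]
Peg 2: [3]
Peg 3: []

After move 2 (2->0):
Peg 0: [5, 3]
Peg 1: [4, 2, 1]
Peg 2: []
Peg 3: []

After move 3 (1->2):
Peg 0: [5, 3]
Peg 1: [4, 2]
Peg 2: [1]
Peg 3: []

After move 4 (0->3):
Peg 0: [5]
Peg 1: [4, 2]
Peg 2: [1]
Peg 3: [3]

After move 5 (1->0):
Peg 0: [5, 2]
Peg 1: [4]
Peg 2: [1]
Peg 3: [3]

After move 6 (2->3):
Peg 0: [5, 2]
Peg 1: [4]
Peg 2: []
Peg 3: [3, 1]

After move 7 (3->0):
Peg 0: [5, 2, 1]
Peg 1: [4]
Peg 2: []
Peg 3: [3]

After move 8 (3->2):
Peg 0: [5, 2, 1]
Peg 1: [4]
Peg 2: [3]
Peg 3: []

After move 9 (0->1):
Peg 0: [5, 2]
Peg 1: [4, 1]
Peg 2: [3]
Peg 3: []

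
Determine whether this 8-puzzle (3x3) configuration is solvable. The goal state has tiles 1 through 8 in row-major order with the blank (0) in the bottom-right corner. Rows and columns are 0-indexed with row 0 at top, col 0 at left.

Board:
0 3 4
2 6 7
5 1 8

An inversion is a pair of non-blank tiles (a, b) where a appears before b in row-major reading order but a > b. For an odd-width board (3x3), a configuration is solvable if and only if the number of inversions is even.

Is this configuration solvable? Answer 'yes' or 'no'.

Inversions (pairs i<j in row-major order where tile[i] > tile[j] > 0): 10
10 is even, so the puzzle is solvable.

Answer: yes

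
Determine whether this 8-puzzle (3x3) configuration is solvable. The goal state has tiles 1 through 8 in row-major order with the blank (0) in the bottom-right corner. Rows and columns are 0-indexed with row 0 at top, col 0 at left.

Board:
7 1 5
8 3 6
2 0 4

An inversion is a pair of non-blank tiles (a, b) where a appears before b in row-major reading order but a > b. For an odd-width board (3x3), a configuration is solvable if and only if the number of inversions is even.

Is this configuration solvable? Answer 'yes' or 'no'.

Inversions (pairs i<j in row-major order where tile[i] > tile[j] > 0): 16
16 is even, so the puzzle is solvable.

Answer: yes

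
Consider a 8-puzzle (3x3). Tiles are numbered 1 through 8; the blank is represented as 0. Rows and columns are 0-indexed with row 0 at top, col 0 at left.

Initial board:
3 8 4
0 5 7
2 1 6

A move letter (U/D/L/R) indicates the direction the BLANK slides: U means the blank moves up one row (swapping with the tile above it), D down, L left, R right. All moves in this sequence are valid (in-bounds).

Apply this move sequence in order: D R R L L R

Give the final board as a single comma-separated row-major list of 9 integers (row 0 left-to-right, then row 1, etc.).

After move 1 (D):
3 8 4
2 5 7
0 1 6

After move 2 (R):
3 8 4
2 5 7
1 0 6

After move 3 (R):
3 8 4
2 5 7
1 6 0

After move 4 (L):
3 8 4
2 5 7
1 0 6

After move 5 (L):
3 8 4
2 5 7
0 1 6

After move 6 (R):
3 8 4
2 5 7
1 0 6

Answer: 3, 8, 4, 2, 5, 7, 1, 0, 6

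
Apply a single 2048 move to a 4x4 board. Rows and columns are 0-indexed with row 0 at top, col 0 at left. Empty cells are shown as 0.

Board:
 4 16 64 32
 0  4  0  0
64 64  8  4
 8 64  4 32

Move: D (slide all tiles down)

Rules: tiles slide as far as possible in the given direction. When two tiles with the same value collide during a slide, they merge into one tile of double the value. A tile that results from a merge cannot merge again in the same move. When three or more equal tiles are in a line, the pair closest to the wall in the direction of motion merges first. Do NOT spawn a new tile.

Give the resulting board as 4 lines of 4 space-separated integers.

Answer:   0   0   0   0
  4  16  64  32
 64   4   8   4
  8 128   4  32

Derivation:
Slide down:
col 0: [4, 0, 64, 8] -> [0, 4, 64, 8]
col 1: [16, 4, 64, 64] -> [0, 16, 4, 128]
col 2: [64, 0, 8, 4] -> [0, 64, 8, 4]
col 3: [32, 0, 4, 32] -> [0, 32, 4, 32]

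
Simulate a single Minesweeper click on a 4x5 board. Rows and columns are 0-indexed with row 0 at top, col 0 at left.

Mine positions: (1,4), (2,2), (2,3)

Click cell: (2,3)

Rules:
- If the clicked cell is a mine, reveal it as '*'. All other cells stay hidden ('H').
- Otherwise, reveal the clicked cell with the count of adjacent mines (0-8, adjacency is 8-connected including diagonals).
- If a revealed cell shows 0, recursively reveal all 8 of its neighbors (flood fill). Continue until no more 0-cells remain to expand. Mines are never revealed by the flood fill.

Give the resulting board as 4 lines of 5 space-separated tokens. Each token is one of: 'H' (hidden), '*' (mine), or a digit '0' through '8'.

H H H H H
H H H H H
H H H * H
H H H H H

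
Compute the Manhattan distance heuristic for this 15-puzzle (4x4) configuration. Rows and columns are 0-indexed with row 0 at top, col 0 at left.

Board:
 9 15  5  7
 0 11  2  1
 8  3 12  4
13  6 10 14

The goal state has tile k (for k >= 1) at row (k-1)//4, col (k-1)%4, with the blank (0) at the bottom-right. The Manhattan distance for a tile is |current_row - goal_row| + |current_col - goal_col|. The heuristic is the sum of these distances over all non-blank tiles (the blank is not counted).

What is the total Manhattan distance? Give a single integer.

Answer: 35

Derivation:
Tile 9: at (0,0), goal (2,0), distance |0-2|+|0-0| = 2
Tile 15: at (0,1), goal (3,2), distance |0-3|+|1-2| = 4
Tile 5: at (0,2), goal (1,0), distance |0-1|+|2-0| = 3
Tile 7: at (0,3), goal (1,2), distance |0-1|+|3-2| = 2
Tile 11: at (1,1), goal (2,2), distance |1-2|+|1-2| = 2
Tile 2: at (1,2), goal (0,1), distance |1-0|+|2-1| = 2
Tile 1: at (1,3), goal (0,0), distance |1-0|+|3-0| = 4
Tile 8: at (2,0), goal (1,3), distance |2-1|+|0-3| = 4
Tile 3: at (2,1), goal (0,2), distance |2-0|+|1-2| = 3
Tile 12: at (2,2), goal (2,3), distance |2-2|+|2-3| = 1
Tile 4: at (2,3), goal (0,3), distance |2-0|+|3-3| = 2
Tile 13: at (3,0), goal (3,0), distance |3-3|+|0-0| = 0
Tile 6: at (3,1), goal (1,1), distance |3-1|+|1-1| = 2
Tile 10: at (3,2), goal (2,1), distance |3-2|+|2-1| = 2
Tile 14: at (3,3), goal (3,1), distance |3-3|+|3-1| = 2
Sum: 2 + 4 + 3 + 2 + 2 + 2 + 4 + 4 + 3 + 1 + 2 + 0 + 2 + 2 + 2 = 35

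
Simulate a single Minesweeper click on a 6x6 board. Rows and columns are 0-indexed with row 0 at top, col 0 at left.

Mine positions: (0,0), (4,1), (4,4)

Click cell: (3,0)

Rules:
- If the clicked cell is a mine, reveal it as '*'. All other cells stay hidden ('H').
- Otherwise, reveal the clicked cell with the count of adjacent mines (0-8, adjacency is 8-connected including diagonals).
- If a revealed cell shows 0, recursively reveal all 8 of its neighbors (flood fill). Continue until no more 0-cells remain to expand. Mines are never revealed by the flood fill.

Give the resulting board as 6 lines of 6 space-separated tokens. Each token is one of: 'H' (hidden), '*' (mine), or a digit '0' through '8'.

H H H H H H
H H H H H H
H H H H H H
1 H H H H H
H H H H H H
H H H H H H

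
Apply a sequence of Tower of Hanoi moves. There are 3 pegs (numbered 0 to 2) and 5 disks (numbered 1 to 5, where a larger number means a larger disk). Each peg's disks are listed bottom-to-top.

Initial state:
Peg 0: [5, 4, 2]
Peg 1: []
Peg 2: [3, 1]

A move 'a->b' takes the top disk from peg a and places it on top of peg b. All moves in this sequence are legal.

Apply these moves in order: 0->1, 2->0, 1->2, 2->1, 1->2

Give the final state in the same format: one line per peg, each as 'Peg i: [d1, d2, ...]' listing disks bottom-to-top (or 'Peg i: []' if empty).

After move 1 (0->1):
Peg 0: [5, 4]
Peg 1: [2]
Peg 2: [3, 1]

After move 2 (2->0):
Peg 0: [5, 4, 1]
Peg 1: [2]
Peg 2: [3]

After move 3 (1->2):
Peg 0: [5, 4, 1]
Peg 1: []
Peg 2: [3, 2]

After move 4 (2->1):
Peg 0: [5, 4, 1]
Peg 1: [2]
Peg 2: [3]

After move 5 (1->2):
Peg 0: [5, 4, 1]
Peg 1: []
Peg 2: [3, 2]

Answer: Peg 0: [5, 4, 1]
Peg 1: []
Peg 2: [3, 2]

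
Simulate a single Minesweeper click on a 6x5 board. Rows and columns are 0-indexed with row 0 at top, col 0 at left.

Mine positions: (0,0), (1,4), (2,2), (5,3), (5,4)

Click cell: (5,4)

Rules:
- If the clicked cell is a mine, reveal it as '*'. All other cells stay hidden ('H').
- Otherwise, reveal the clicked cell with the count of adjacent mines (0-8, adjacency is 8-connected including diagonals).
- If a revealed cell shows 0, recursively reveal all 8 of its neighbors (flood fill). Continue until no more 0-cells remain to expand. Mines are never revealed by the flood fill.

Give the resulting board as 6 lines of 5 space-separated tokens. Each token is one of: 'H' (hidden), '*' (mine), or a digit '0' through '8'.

H H H H H
H H H H H
H H H H H
H H H H H
H H H H H
H H H H *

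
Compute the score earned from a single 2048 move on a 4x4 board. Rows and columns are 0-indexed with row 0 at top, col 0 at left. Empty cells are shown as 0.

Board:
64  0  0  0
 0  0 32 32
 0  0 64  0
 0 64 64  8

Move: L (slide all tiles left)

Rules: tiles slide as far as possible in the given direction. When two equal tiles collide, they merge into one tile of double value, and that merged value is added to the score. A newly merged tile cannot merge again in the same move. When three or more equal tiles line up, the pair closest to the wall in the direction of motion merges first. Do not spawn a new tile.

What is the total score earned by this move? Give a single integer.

Answer: 192

Derivation:
Slide left:
row 0: [64, 0, 0, 0] -> [64, 0, 0, 0]  score +0 (running 0)
row 1: [0, 0, 32, 32] -> [64, 0, 0, 0]  score +64 (running 64)
row 2: [0, 0, 64, 0] -> [64, 0, 0, 0]  score +0 (running 64)
row 3: [0, 64, 64, 8] -> [128, 8, 0, 0]  score +128 (running 192)
Board after move:
 64   0   0   0
 64   0   0   0
 64   0   0   0
128   8   0   0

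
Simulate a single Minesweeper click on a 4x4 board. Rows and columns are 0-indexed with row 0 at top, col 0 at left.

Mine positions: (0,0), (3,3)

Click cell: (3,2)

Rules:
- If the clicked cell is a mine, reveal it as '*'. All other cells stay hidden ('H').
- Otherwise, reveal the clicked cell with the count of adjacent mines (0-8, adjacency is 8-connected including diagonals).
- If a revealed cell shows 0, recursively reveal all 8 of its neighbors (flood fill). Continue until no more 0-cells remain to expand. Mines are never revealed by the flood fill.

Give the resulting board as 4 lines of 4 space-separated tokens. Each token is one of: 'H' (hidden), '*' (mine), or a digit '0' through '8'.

H H H H
H H H H
H H H H
H H 1 H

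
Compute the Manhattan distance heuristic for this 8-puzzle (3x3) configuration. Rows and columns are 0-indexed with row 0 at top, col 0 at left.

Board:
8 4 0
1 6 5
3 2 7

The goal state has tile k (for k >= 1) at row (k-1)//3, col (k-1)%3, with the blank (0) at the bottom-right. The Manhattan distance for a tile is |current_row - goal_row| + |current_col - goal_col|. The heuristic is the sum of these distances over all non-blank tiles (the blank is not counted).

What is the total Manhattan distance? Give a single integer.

Tile 8: at (0,0), goal (2,1), distance |0-2|+|0-1| = 3
Tile 4: at (0,1), goal (1,0), distance |0-1|+|1-0| = 2
Tile 1: at (1,0), goal (0,0), distance |1-0|+|0-0| = 1
Tile 6: at (1,1), goal (1,2), distance |1-1|+|1-2| = 1
Tile 5: at (1,2), goal (1,1), distance |1-1|+|2-1| = 1
Tile 3: at (2,0), goal (0,2), distance |2-0|+|0-2| = 4
Tile 2: at (2,1), goal (0,1), distance |2-0|+|1-1| = 2
Tile 7: at (2,2), goal (2,0), distance |2-2|+|2-0| = 2
Sum: 3 + 2 + 1 + 1 + 1 + 4 + 2 + 2 = 16

Answer: 16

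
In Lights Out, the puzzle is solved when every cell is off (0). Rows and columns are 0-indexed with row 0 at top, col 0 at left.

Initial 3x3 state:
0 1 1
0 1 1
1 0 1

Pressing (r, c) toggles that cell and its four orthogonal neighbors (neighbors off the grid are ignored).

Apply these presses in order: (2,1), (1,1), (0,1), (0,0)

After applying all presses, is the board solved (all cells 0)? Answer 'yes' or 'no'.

Answer: yes

Derivation:
After press 1 at (2,1):
0 1 1
0 0 1
0 1 0

After press 2 at (1,1):
0 0 1
1 1 0
0 0 0

After press 3 at (0,1):
1 1 0
1 0 0
0 0 0

After press 4 at (0,0):
0 0 0
0 0 0
0 0 0

Lights still on: 0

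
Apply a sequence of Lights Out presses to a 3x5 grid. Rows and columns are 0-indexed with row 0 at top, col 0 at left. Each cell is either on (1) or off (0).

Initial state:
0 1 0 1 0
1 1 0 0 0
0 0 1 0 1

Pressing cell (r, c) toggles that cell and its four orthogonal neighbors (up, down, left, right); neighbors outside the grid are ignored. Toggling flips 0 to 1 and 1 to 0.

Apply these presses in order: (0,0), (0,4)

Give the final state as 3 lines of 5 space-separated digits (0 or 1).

Answer: 1 0 0 0 1
0 1 0 0 1
0 0 1 0 1

Derivation:
After press 1 at (0,0):
1 0 0 1 0
0 1 0 0 0
0 0 1 0 1

After press 2 at (0,4):
1 0 0 0 1
0 1 0 0 1
0 0 1 0 1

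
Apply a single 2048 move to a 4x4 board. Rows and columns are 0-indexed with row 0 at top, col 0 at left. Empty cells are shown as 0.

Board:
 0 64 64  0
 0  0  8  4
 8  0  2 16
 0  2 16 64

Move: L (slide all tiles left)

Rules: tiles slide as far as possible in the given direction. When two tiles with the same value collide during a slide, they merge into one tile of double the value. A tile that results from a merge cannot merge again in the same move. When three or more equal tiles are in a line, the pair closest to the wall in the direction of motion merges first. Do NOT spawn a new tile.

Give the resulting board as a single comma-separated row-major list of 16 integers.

Slide left:
row 0: [0, 64, 64, 0] -> [128, 0, 0, 0]
row 1: [0, 0, 8, 4] -> [8, 4, 0, 0]
row 2: [8, 0, 2, 16] -> [8, 2, 16, 0]
row 3: [0, 2, 16, 64] -> [2, 16, 64, 0]

Answer: 128, 0, 0, 0, 8, 4, 0, 0, 8, 2, 16, 0, 2, 16, 64, 0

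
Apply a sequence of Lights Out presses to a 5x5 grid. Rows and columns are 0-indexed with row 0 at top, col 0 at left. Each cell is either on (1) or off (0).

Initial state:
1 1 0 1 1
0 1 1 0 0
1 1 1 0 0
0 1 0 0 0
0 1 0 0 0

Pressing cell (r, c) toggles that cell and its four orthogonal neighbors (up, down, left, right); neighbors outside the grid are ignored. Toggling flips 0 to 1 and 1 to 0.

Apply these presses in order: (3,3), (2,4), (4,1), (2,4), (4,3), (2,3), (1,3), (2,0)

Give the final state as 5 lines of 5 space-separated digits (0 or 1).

After press 1 at (3,3):
1 1 0 1 1
0 1 1 0 0
1 1 1 1 0
0 1 1 1 1
0 1 0 1 0

After press 2 at (2,4):
1 1 0 1 1
0 1 1 0 1
1 1 1 0 1
0 1 1 1 0
0 1 0 1 0

After press 3 at (4,1):
1 1 0 1 1
0 1 1 0 1
1 1 1 0 1
0 0 1 1 0
1 0 1 1 0

After press 4 at (2,4):
1 1 0 1 1
0 1 1 0 0
1 1 1 1 0
0 0 1 1 1
1 0 1 1 0

After press 5 at (4,3):
1 1 0 1 1
0 1 1 0 0
1 1 1 1 0
0 0 1 0 1
1 0 0 0 1

After press 6 at (2,3):
1 1 0 1 1
0 1 1 1 0
1 1 0 0 1
0 0 1 1 1
1 0 0 0 1

After press 7 at (1,3):
1 1 0 0 1
0 1 0 0 1
1 1 0 1 1
0 0 1 1 1
1 0 0 0 1

After press 8 at (2,0):
1 1 0 0 1
1 1 0 0 1
0 0 0 1 1
1 0 1 1 1
1 0 0 0 1

Answer: 1 1 0 0 1
1 1 0 0 1
0 0 0 1 1
1 0 1 1 1
1 0 0 0 1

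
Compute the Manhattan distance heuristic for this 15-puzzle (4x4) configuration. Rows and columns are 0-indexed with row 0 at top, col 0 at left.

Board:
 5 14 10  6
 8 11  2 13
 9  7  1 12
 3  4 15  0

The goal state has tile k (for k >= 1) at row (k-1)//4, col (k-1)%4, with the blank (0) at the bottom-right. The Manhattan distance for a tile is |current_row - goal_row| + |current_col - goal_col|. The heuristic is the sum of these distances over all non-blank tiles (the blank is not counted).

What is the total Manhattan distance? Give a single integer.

Tile 5: at (0,0), goal (1,0), distance |0-1|+|0-0| = 1
Tile 14: at (0,1), goal (3,1), distance |0-3|+|1-1| = 3
Tile 10: at (0,2), goal (2,1), distance |0-2|+|2-1| = 3
Tile 6: at (0,3), goal (1,1), distance |0-1|+|3-1| = 3
Tile 8: at (1,0), goal (1,3), distance |1-1|+|0-3| = 3
Tile 11: at (1,1), goal (2,2), distance |1-2|+|1-2| = 2
Tile 2: at (1,2), goal (0,1), distance |1-0|+|2-1| = 2
Tile 13: at (1,3), goal (3,0), distance |1-3|+|3-0| = 5
Tile 9: at (2,0), goal (2,0), distance |2-2|+|0-0| = 0
Tile 7: at (2,1), goal (1,2), distance |2-1|+|1-2| = 2
Tile 1: at (2,2), goal (0,0), distance |2-0|+|2-0| = 4
Tile 12: at (2,3), goal (2,3), distance |2-2|+|3-3| = 0
Tile 3: at (3,0), goal (0,2), distance |3-0|+|0-2| = 5
Tile 4: at (3,1), goal (0,3), distance |3-0|+|1-3| = 5
Tile 15: at (3,2), goal (3,2), distance |3-3|+|2-2| = 0
Sum: 1 + 3 + 3 + 3 + 3 + 2 + 2 + 5 + 0 + 2 + 4 + 0 + 5 + 5 + 0 = 38

Answer: 38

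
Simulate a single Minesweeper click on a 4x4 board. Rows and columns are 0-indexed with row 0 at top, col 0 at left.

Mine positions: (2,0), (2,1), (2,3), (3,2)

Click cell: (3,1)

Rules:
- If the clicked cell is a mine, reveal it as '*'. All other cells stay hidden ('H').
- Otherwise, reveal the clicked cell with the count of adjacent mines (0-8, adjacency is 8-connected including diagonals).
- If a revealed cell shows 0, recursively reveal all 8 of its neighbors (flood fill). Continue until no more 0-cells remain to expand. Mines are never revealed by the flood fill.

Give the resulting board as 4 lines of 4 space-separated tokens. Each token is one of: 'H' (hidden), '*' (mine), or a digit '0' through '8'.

H H H H
H H H H
H H H H
H 3 H H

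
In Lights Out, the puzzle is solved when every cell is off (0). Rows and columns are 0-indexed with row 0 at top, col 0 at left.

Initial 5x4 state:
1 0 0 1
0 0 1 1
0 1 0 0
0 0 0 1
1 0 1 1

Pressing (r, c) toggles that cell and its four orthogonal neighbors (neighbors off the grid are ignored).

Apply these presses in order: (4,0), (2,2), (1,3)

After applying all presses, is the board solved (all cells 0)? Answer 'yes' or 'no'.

Answer: no

Derivation:
After press 1 at (4,0):
1 0 0 1
0 0 1 1
0 1 0 0
1 0 0 1
0 1 1 1

After press 2 at (2,2):
1 0 0 1
0 0 0 1
0 0 1 1
1 0 1 1
0 1 1 1

After press 3 at (1,3):
1 0 0 0
0 0 1 0
0 0 1 0
1 0 1 1
0 1 1 1

Lights still on: 9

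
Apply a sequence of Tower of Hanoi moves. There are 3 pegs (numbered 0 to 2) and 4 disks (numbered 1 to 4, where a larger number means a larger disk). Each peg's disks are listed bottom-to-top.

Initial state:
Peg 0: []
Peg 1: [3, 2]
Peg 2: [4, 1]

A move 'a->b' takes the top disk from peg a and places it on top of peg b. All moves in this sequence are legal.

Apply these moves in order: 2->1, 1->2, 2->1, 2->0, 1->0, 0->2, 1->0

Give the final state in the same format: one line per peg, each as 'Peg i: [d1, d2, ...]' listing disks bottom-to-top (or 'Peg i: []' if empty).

Answer: Peg 0: [4, 2]
Peg 1: [3]
Peg 2: [1]

Derivation:
After move 1 (2->1):
Peg 0: []
Peg 1: [3, 2, 1]
Peg 2: [4]

After move 2 (1->2):
Peg 0: []
Peg 1: [3, 2]
Peg 2: [4, 1]

After move 3 (2->1):
Peg 0: []
Peg 1: [3, 2, 1]
Peg 2: [4]

After move 4 (2->0):
Peg 0: [4]
Peg 1: [3, 2, 1]
Peg 2: []

After move 5 (1->0):
Peg 0: [4, 1]
Peg 1: [3, 2]
Peg 2: []

After move 6 (0->2):
Peg 0: [4]
Peg 1: [3, 2]
Peg 2: [1]

After move 7 (1->0):
Peg 0: [4, 2]
Peg 1: [3]
Peg 2: [1]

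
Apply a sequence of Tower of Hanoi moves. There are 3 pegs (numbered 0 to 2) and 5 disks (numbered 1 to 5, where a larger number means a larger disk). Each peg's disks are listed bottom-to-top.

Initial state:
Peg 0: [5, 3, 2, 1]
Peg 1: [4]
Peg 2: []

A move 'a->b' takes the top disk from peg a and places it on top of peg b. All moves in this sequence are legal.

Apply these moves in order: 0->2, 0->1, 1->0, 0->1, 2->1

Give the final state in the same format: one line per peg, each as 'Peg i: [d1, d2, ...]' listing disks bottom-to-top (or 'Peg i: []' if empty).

Answer: Peg 0: [5, 3]
Peg 1: [4, 2, 1]
Peg 2: []

Derivation:
After move 1 (0->2):
Peg 0: [5, 3, 2]
Peg 1: [4]
Peg 2: [1]

After move 2 (0->1):
Peg 0: [5, 3]
Peg 1: [4, 2]
Peg 2: [1]

After move 3 (1->0):
Peg 0: [5, 3, 2]
Peg 1: [4]
Peg 2: [1]

After move 4 (0->1):
Peg 0: [5, 3]
Peg 1: [4, 2]
Peg 2: [1]

After move 5 (2->1):
Peg 0: [5, 3]
Peg 1: [4, 2, 1]
Peg 2: []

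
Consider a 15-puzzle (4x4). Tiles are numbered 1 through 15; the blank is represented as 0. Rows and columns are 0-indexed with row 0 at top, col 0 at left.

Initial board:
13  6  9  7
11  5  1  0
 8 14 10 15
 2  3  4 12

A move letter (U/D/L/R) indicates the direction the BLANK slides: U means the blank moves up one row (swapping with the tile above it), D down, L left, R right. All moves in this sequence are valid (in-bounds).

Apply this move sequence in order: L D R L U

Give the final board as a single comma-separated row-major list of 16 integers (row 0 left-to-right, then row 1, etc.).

Answer: 13, 6, 9, 7, 11, 5, 0, 1, 8, 14, 10, 15, 2, 3, 4, 12

Derivation:
After move 1 (L):
13  6  9  7
11  5  0  1
 8 14 10 15
 2  3  4 12

After move 2 (D):
13  6  9  7
11  5 10  1
 8 14  0 15
 2  3  4 12

After move 3 (R):
13  6  9  7
11  5 10  1
 8 14 15  0
 2  3  4 12

After move 4 (L):
13  6  9  7
11  5 10  1
 8 14  0 15
 2  3  4 12

After move 5 (U):
13  6  9  7
11  5  0  1
 8 14 10 15
 2  3  4 12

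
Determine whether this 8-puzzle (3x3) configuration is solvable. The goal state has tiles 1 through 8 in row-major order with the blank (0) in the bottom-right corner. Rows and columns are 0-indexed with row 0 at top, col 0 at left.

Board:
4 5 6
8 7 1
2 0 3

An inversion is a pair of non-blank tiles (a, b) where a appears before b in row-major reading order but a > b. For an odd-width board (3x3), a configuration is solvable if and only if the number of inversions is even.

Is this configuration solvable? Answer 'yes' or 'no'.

Answer: yes

Derivation:
Inversions (pairs i<j in row-major order where tile[i] > tile[j] > 0): 16
16 is even, so the puzzle is solvable.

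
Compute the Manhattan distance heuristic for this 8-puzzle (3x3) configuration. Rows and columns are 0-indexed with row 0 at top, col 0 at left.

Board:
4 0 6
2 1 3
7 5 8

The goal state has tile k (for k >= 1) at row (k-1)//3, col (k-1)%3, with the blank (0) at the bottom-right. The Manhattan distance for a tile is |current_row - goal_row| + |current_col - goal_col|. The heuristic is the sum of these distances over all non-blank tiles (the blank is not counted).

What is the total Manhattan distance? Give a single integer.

Tile 4: (0,0)->(1,0) = 1
Tile 6: (0,2)->(1,2) = 1
Tile 2: (1,0)->(0,1) = 2
Tile 1: (1,1)->(0,0) = 2
Tile 3: (1,2)->(0,2) = 1
Tile 7: (2,0)->(2,0) = 0
Tile 5: (2,1)->(1,1) = 1
Tile 8: (2,2)->(2,1) = 1
Sum: 1 + 1 + 2 + 2 + 1 + 0 + 1 + 1 = 9

Answer: 9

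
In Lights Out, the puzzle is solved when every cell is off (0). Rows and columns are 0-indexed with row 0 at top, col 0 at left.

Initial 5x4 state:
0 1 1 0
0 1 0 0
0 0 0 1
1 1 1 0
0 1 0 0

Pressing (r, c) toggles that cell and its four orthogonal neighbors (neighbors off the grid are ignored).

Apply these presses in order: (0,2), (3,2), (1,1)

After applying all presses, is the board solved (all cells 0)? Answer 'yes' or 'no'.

After press 1 at (0,2):
0 0 0 1
0 1 1 0
0 0 0 1
1 1 1 0
0 1 0 0

After press 2 at (3,2):
0 0 0 1
0 1 1 0
0 0 1 1
1 0 0 1
0 1 1 0

After press 3 at (1,1):
0 1 0 1
1 0 0 0
0 1 1 1
1 0 0 1
0 1 1 0

Lights still on: 10

Answer: no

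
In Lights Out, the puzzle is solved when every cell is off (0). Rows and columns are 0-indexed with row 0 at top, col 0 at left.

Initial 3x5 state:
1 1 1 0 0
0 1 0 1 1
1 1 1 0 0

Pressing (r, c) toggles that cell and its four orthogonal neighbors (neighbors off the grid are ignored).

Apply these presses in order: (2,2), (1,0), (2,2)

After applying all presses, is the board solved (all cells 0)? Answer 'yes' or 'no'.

After press 1 at (2,2):
1 1 1 0 0
0 1 1 1 1
1 0 0 1 0

After press 2 at (1,0):
0 1 1 0 0
1 0 1 1 1
0 0 0 1 0

After press 3 at (2,2):
0 1 1 0 0
1 0 0 1 1
0 1 1 0 0

Lights still on: 7

Answer: no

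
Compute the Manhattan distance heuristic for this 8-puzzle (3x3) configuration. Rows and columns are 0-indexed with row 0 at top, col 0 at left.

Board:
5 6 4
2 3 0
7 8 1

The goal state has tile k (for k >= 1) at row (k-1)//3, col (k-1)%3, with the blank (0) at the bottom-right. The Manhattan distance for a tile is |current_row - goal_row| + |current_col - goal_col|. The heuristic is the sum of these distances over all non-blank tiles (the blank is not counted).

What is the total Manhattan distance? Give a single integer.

Answer: 15

Derivation:
Tile 5: (0,0)->(1,1) = 2
Tile 6: (0,1)->(1,2) = 2
Tile 4: (0,2)->(1,0) = 3
Tile 2: (1,0)->(0,1) = 2
Tile 3: (1,1)->(0,2) = 2
Tile 7: (2,0)->(2,0) = 0
Tile 8: (2,1)->(2,1) = 0
Tile 1: (2,2)->(0,0) = 4
Sum: 2 + 2 + 3 + 2 + 2 + 0 + 0 + 4 = 15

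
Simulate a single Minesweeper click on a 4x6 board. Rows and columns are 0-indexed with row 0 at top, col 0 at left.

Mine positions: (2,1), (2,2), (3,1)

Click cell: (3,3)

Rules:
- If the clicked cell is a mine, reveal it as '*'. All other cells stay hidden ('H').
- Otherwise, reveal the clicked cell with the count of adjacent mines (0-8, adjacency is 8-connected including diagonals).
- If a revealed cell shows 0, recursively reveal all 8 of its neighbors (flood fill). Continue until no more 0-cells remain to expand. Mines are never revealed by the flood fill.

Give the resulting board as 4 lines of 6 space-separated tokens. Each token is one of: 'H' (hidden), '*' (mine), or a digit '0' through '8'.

H H H H H H
H H H H H H
H H H H H H
H H H 1 H H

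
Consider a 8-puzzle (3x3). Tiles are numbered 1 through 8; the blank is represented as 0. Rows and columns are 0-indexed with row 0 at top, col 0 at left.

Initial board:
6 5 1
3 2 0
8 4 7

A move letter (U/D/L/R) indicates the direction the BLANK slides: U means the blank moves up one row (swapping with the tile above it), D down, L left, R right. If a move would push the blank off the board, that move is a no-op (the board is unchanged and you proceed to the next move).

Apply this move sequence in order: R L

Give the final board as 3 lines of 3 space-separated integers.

After move 1 (R):
6 5 1
3 2 0
8 4 7

After move 2 (L):
6 5 1
3 0 2
8 4 7

Answer: 6 5 1
3 0 2
8 4 7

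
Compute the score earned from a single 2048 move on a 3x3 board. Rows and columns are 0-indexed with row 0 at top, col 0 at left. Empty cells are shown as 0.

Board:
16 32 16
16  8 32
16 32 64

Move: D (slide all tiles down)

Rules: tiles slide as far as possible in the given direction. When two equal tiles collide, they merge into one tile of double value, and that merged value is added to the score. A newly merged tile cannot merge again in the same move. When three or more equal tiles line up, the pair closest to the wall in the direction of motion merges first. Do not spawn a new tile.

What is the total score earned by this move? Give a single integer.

Slide down:
col 0: [16, 16, 16] -> [0, 16, 32]  score +32 (running 32)
col 1: [32, 8, 32] -> [32, 8, 32]  score +0 (running 32)
col 2: [16, 32, 64] -> [16, 32, 64]  score +0 (running 32)
Board after move:
 0 32 16
16  8 32
32 32 64

Answer: 32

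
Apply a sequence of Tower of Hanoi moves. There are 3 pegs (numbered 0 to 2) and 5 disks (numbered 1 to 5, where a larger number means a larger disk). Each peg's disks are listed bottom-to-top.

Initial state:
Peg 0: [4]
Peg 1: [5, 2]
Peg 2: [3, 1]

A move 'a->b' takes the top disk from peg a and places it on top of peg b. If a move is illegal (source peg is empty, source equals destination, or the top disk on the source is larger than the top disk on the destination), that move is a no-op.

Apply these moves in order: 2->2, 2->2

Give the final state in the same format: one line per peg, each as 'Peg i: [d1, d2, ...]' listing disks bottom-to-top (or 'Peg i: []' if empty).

After move 1 (2->2):
Peg 0: [4]
Peg 1: [5, 2]
Peg 2: [3, 1]

After move 2 (2->2):
Peg 0: [4]
Peg 1: [5, 2]
Peg 2: [3, 1]

Answer: Peg 0: [4]
Peg 1: [5, 2]
Peg 2: [3, 1]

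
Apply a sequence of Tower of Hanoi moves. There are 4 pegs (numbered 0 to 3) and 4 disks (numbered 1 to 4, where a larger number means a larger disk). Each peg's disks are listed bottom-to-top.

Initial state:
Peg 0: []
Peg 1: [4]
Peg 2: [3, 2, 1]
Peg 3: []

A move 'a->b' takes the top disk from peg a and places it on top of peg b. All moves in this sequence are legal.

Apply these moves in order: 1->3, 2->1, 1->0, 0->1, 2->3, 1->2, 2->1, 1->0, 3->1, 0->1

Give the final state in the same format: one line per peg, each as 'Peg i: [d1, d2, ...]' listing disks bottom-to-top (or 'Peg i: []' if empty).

Answer: Peg 0: []
Peg 1: [2, 1]
Peg 2: [3]
Peg 3: [4]

Derivation:
After move 1 (1->3):
Peg 0: []
Peg 1: []
Peg 2: [3, 2, 1]
Peg 3: [4]

After move 2 (2->1):
Peg 0: []
Peg 1: [1]
Peg 2: [3, 2]
Peg 3: [4]

After move 3 (1->0):
Peg 0: [1]
Peg 1: []
Peg 2: [3, 2]
Peg 3: [4]

After move 4 (0->1):
Peg 0: []
Peg 1: [1]
Peg 2: [3, 2]
Peg 3: [4]

After move 5 (2->3):
Peg 0: []
Peg 1: [1]
Peg 2: [3]
Peg 3: [4, 2]

After move 6 (1->2):
Peg 0: []
Peg 1: []
Peg 2: [3, 1]
Peg 3: [4, 2]

After move 7 (2->1):
Peg 0: []
Peg 1: [1]
Peg 2: [3]
Peg 3: [4, 2]

After move 8 (1->0):
Peg 0: [1]
Peg 1: []
Peg 2: [3]
Peg 3: [4, 2]

After move 9 (3->1):
Peg 0: [1]
Peg 1: [2]
Peg 2: [3]
Peg 3: [4]

After move 10 (0->1):
Peg 0: []
Peg 1: [2, 1]
Peg 2: [3]
Peg 3: [4]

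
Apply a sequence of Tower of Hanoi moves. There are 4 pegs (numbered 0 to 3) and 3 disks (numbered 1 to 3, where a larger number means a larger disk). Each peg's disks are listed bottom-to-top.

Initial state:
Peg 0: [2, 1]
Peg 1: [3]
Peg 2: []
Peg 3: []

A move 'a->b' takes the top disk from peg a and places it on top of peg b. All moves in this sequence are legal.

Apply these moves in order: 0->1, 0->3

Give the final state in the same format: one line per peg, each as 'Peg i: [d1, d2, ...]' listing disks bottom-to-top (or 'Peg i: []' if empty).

Answer: Peg 0: []
Peg 1: [3, 1]
Peg 2: []
Peg 3: [2]

Derivation:
After move 1 (0->1):
Peg 0: [2]
Peg 1: [3, 1]
Peg 2: []
Peg 3: []

After move 2 (0->3):
Peg 0: []
Peg 1: [3, 1]
Peg 2: []
Peg 3: [2]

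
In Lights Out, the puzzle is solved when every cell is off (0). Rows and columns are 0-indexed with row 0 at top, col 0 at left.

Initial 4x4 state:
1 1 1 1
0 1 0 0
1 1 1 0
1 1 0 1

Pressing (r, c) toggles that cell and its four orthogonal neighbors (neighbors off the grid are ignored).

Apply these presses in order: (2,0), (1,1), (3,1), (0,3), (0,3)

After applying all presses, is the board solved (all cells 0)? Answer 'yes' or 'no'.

Answer: no

Derivation:
After press 1 at (2,0):
1 1 1 1
1 1 0 0
0 0 1 0
0 1 0 1

After press 2 at (1,1):
1 0 1 1
0 0 1 0
0 1 1 0
0 1 0 1

After press 3 at (3,1):
1 0 1 1
0 0 1 0
0 0 1 0
1 0 1 1

After press 4 at (0,3):
1 0 0 0
0 0 1 1
0 0 1 0
1 0 1 1

After press 5 at (0,3):
1 0 1 1
0 0 1 0
0 0 1 0
1 0 1 1

Lights still on: 8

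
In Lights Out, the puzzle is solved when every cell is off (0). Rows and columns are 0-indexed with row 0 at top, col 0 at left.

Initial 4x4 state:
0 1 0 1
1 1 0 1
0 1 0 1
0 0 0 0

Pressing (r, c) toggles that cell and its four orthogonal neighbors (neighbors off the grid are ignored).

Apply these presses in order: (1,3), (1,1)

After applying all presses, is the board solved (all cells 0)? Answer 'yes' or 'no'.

Answer: yes

Derivation:
After press 1 at (1,3):
0 1 0 0
1 1 1 0
0 1 0 0
0 0 0 0

After press 2 at (1,1):
0 0 0 0
0 0 0 0
0 0 0 0
0 0 0 0

Lights still on: 0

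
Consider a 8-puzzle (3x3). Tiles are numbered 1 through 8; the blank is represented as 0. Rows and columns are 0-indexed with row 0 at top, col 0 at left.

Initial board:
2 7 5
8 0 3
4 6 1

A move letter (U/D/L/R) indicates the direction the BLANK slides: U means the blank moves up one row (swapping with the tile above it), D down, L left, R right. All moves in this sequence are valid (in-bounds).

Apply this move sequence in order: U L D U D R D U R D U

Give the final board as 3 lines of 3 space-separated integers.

After move 1 (U):
2 0 5
8 7 3
4 6 1

After move 2 (L):
0 2 5
8 7 3
4 6 1

After move 3 (D):
8 2 5
0 7 3
4 6 1

After move 4 (U):
0 2 5
8 7 3
4 6 1

After move 5 (D):
8 2 5
0 7 3
4 6 1

After move 6 (R):
8 2 5
7 0 3
4 6 1

After move 7 (D):
8 2 5
7 6 3
4 0 1

After move 8 (U):
8 2 5
7 0 3
4 6 1

After move 9 (R):
8 2 5
7 3 0
4 6 1

After move 10 (D):
8 2 5
7 3 1
4 6 0

After move 11 (U):
8 2 5
7 3 0
4 6 1

Answer: 8 2 5
7 3 0
4 6 1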